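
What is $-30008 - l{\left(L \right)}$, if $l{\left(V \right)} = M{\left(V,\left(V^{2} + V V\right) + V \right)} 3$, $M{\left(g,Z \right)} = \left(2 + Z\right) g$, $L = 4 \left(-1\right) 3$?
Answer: $-20000$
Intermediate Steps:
$L = -12$ ($L = \left(-4\right) 3 = -12$)
$M{\left(g,Z \right)} = g \left(2 + Z\right)$
$l{\left(V \right)} = 3 V \left(2 + V + 2 V^{2}\right)$ ($l{\left(V \right)} = V \left(2 + \left(\left(V^{2} + V V\right) + V\right)\right) 3 = V \left(2 + \left(\left(V^{2} + V^{2}\right) + V\right)\right) 3 = V \left(2 + \left(2 V^{2} + V\right)\right) 3 = V \left(2 + \left(V + 2 V^{2}\right)\right) 3 = V \left(2 + V + 2 V^{2}\right) 3 = 3 V \left(2 + V + 2 V^{2}\right)$)
$-30008 - l{\left(L \right)} = -30008 - 3 \left(-12\right) \left(2 - 12 \left(1 + 2 \left(-12\right)\right)\right) = -30008 - 3 \left(-12\right) \left(2 - 12 \left(1 - 24\right)\right) = -30008 - 3 \left(-12\right) \left(2 - -276\right) = -30008 - 3 \left(-12\right) \left(2 + 276\right) = -30008 - 3 \left(-12\right) 278 = -30008 - -10008 = -30008 + 10008 = -20000$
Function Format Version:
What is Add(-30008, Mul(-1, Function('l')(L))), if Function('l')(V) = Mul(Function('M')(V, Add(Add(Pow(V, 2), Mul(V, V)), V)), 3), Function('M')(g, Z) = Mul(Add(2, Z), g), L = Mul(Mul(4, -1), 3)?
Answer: -20000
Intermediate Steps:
L = -12 (L = Mul(-4, 3) = -12)
Function('M')(g, Z) = Mul(g, Add(2, Z))
Function('l')(V) = Mul(3, V, Add(2, V, Mul(2, Pow(V, 2)))) (Function('l')(V) = Mul(Mul(V, Add(2, Add(Add(Pow(V, 2), Mul(V, V)), V))), 3) = Mul(Mul(V, Add(2, Add(Add(Pow(V, 2), Pow(V, 2)), V))), 3) = Mul(Mul(V, Add(2, Add(Mul(2, Pow(V, 2)), V))), 3) = Mul(Mul(V, Add(2, Add(V, Mul(2, Pow(V, 2))))), 3) = Mul(Mul(V, Add(2, V, Mul(2, Pow(V, 2)))), 3) = Mul(3, V, Add(2, V, Mul(2, Pow(V, 2)))))
Add(-30008, Mul(-1, Function('l')(L))) = Add(-30008, Mul(-1, Mul(3, -12, Add(2, Mul(-12, Add(1, Mul(2, -12))))))) = Add(-30008, Mul(-1, Mul(3, -12, Add(2, Mul(-12, Add(1, -24)))))) = Add(-30008, Mul(-1, Mul(3, -12, Add(2, Mul(-12, -23))))) = Add(-30008, Mul(-1, Mul(3, -12, Add(2, 276)))) = Add(-30008, Mul(-1, Mul(3, -12, 278))) = Add(-30008, Mul(-1, -10008)) = Add(-30008, 10008) = -20000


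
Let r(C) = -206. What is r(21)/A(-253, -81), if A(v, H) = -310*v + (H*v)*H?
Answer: 206/1581503 ≈ 0.00013026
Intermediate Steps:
A(v, H) = -310*v + v*H²
r(21)/A(-253, -81) = -206*(-1/(253*(-310 + (-81)²))) = -206*(-1/(253*(-310 + 6561))) = -206/((-253*6251)) = -206/(-1581503) = -206*(-1/1581503) = 206/1581503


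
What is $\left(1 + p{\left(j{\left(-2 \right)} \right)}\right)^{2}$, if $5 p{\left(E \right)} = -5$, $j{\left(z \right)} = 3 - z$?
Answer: $0$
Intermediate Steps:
$p{\left(E \right)} = -1$ ($p{\left(E \right)} = \frac{1}{5} \left(-5\right) = -1$)
$\left(1 + p{\left(j{\left(-2 \right)} \right)}\right)^{2} = \left(1 - 1\right)^{2} = 0^{2} = 0$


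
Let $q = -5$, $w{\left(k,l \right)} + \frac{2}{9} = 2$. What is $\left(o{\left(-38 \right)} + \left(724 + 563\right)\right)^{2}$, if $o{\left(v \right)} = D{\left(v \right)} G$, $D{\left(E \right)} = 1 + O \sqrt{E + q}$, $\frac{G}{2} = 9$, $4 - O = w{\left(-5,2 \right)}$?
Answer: $1634225 + 104400 i \sqrt{43} \approx 1.6342 \cdot 10^{6} + 6.846 \cdot 10^{5} i$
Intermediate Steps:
$w{\left(k,l \right)} = \frac{16}{9}$ ($w{\left(k,l \right)} = - \frac{2}{9} + 2 = \frac{16}{9}$)
$O = \frac{20}{9}$ ($O = 4 - \frac{16}{9} = \frac{20}{9} \approx 2.2222$)
$G = 18$ ($G = 2 \cdot 9 = 18$)
$D{\left(E \right)} = 1 + \frac{20 \sqrt{-5 + E}}{9}$ ($D{\left(E \right)} = 1 + \frac{20 \sqrt{E - 5}}{9} = 1 + \frac{20 \sqrt{-5 + E}}{9}$)
$o{\left(v \right)} = 18 + 40 \sqrt{-5 + v}$ ($o{\left(v \right)} = \left(1 + \frac{20 \sqrt{-5 + v}}{9}\right) 18 = 18 + 40 \sqrt{-5 + v}$)
$\left(o{\left(-38 \right)} + \left(724 + 563\right)\right)^{2} = \left(\left(18 + 40 \sqrt{-5 - 38}\right) + \left(724 + 563\right)\right)^{2} = \left(\left(18 + 40 \sqrt{-43}\right) + 1287\right)^{2} = \left(\left(18 + 40 i \sqrt{43}\right) + 1287\right)^{2} = \left(1305 + 40 i \sqrt{43}\right)^{2}$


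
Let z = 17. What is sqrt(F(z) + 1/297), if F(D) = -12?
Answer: I*sqrt(117579)/99 ≈ 3.4636*I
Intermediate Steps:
sqrt(F(z) + 1/297) = sqrt(-12 + 1/297) = sqrt(-3563/297) = I*sqrt(117579)/99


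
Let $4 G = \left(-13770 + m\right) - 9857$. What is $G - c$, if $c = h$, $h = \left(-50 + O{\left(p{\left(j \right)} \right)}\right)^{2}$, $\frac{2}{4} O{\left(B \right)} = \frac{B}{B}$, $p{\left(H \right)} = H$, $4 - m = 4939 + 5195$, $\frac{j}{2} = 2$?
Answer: $- \frac{42973}{4} \approx -10743.0$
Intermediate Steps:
$j = 4$ ($j = 2 \cdot 2 = 4$)
$m = -10130$ ($m = 4 - \left(4939 + 5195\right) = 4 - 10134 = -10130$)
$O{\left(B \right)} = 2$ ($O{\left(B \right)} = 2 \frac{B}{B} = 2 \cdot 1 = 2$)
$G = - \frac{33757}{4}$ ($G = \frac{\left(-13770 - 10130\right) - 9857}{4} = \frac{-23900 - 9857}{4} = \frac{1}{4} \left(-33757\right) = - \frac{33757}{4} \approx -8439.3$)
$h = 2304$ ($h = \left(-50 + 2\right)^{2} = \left(-48\right)^{2} = 2304$)
$c = 2304$
$G - c = - \frac{33757}{4} - 2304 = - \frac{42973}{4}$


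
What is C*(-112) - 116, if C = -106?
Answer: 11756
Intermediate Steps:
C*(-112) - 116 = -106*(-112) - 116 = 11872 - 116 = 11756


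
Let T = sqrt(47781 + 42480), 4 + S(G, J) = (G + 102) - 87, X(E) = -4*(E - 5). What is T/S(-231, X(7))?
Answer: -3*sqrt(10029)/220 ≈ -1.3656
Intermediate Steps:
X(E) = 20 - 4*E (X(E) = -4*(-5 + E) = 20 - 4*E)
S(G, J) = 11 + G (S(G, J) = -4 + ((G + 102) - 87) = -4 + ((102 + G) - 87) = -4 + (15 + G) = 11 + G)
T = 3*sqrt(10029) (T = sqrt(90261) = 3*sqrt(10029) ≈ 300.43)
T/S(-231, X(7)) = (3*sqrt(10029))/(11 - 231) = (3*sqrt(10029))/(-220) = (3*sqrt(10029))*(-1/220) = -3*sqrt(10029)/220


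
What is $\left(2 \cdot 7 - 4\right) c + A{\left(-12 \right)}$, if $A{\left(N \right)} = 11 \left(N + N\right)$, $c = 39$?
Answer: $126$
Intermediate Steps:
$A{\left(N \right)} = 22 N$ ($A{\left(N \right)} = 11 \cdot 2 N = 22 N$)
$\left(2 \cdot 7 - 4\right) c + A{\left(-12 \right)} = \left(2 \cdot 7 - 4\right) 39 + 22 \left(-12\right) = \left(14 + \left(-5 + 1\right)\right) 39 - 264 = \left(14 - 4\right) 39 - 264 = 10 \cdot 39 - 264 = 390 - 264 = 126$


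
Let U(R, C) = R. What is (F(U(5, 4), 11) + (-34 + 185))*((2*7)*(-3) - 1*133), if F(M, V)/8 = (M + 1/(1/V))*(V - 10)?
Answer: -48825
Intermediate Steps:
F(M, V) = 8*(-10 + V)*(M + V) (F(M, V) = 8*((M + 1/(1/V))*(V - 10)) = 8*((M + V)*(-10 + V)) = 8*((-10 + V)*(M + V)) = 8*(-10 + V)*(M + V))
(F(U(5, 4), 11) + (-34 + 185))*((2*7)*(-3) - 1*133) = ((-80*5 - 80*11 + 8*11² + 8*5*11) + (-34 + 185))*((2*7)*(-3) - 1*133) = ((-400 - 880 + 8*121 + 440) + 151)*(14*(-3) - 133) = ((-400 - 880 + 968 + 440) + 151)*(-42 - 133) = (128 + 151)*(-175) = 279*(-175) = -48825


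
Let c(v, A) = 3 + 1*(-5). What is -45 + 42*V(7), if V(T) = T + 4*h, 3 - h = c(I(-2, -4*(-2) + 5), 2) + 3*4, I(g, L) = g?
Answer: -927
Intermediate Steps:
c(v, A) = -2 (c(v, A) = 3 - 5 = -2)
h = -7 (h = 3 - (-2 + 3*4) = 3 - (-2 + 12) = 3 - 1*10 = 3 - 10 = -7)
V(T) = -28 + T (V(T) = T + 4*(-7) = T - 28 = -28 + T)
-45 + 42*V(7) = -45 + 42*(-28 + 7) = -45 + 42*(-21) = -45 - 882 = -927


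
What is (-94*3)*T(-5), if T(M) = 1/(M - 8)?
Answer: 282/13 ≈ 21.692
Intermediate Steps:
T(M) = 1/(-8 + M)
(-94*3)*T(-5) = (-94*3)/(-8 - 5) = -282/(-13) = -282*(-1/13) = 282/13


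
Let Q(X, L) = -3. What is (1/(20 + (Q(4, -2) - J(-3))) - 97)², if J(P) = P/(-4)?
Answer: 39702601/4225 ≈ 9397.1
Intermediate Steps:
J(P) = -P/4 (J(P) = P*(-¼) = -P/4)
(1/(20 + (Q(4, -2) - J(-3))) - 97)² = (1/(20 + (-3 - (-1)*(-3)/4)) - 97)² = (1/(20 + (-3 - 1*¾)) - 97)² = (1/(20 + (-3 - ¾)) - 97)² = (1/(20 - 15/4) - 97)² = (1/(65/4) - 97)² = (4/65 - 97)² = (-6301/65)² = 39702601/4225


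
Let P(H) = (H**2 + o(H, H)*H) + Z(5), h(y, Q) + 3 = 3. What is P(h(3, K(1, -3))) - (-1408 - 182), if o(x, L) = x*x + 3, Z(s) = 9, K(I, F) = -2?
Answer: 1599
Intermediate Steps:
h(y, Q) = 0 (h(y, Q) = -3 + 3 = 0)
o(x, L) = 3 + x**2 (o(x, L) = x**2 + 3 = 3 + x**2)
P(H) = 9 + H**2 + H*(3 + H**2) (P(H) = (H**2 + (3 + H**2)*H) + 9 = (H**2 + H*(3 + H**2)) + 9 = 9 + H**2 + H*(3 + H**2))
P(h(3, K(1, -3))) - (-1408 - 182) = (9 + 0**2 + 0*(3 + 0**2)) - (-1408 - 182) = (9 + 0 + 0*(3 + 0)) - 1*(-1590) = (9 + 0 + 0*3) + 1590 = (9 + 0 + 0) + 1590 = 9 + 1590 = 1599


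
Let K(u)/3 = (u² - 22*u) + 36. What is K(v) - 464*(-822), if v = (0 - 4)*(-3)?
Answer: 381156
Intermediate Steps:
v = 12 (v = -4*(-3) = 12)
K(u) = 108 - 66*u + 3*u² (K(u) = 3*((u² - 22*u) + 36) = 3*(36 + u² - 22*u) = 108 - 66*u + 3*u²)
K(v) - 464*(-822) = (108 - 66*12 + 3*12²) - 464*(-822) = (108 - 792 + 3*144) + 381408 = (108 - 792 + 432) + 381408 = -252 + 381408 = 381156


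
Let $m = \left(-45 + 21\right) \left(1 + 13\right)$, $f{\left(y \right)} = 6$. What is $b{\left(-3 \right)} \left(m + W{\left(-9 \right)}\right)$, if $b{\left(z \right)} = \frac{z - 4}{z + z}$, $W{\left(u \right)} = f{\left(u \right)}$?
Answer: $-385$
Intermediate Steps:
$W{\left(u \right)} = 6$
$m = -336$ ($m = \left(-24\right) 14 = -336$)
$b{\left(z \right)} = \frac{-4 + z}{2 z}$
$b{\left(-3 \right)} \left(m + W{\left(-9 \right)}\right) = \frac{-4 - 3}{2 \left(-3\right)} \left(-336 + 6\right) = \frac{1}{2} \left(- \frac{1}{3}\right) \left(-7\right) \left(-330\right) = \frac{7}{6} \left(-330\right) = -385$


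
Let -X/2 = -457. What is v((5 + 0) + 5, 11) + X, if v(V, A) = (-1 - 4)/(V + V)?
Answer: 3655/4 ≈ 913.75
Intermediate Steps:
v(V, A) = -5/(2*V) (v(V, A) = -5*1/(2*V) = -5/(2*V))
X = 914 (X = -2*(-457) = 914)
v((5 + 0) + 5, 11) + X = -5/(2*((5 + 0) + 5)) + 914 = -5/(2*(5 + 5)) + 914 = -5/2/10 + 914 = -5/2*1/10 + 914 = -1/4 + 914 = 3655/4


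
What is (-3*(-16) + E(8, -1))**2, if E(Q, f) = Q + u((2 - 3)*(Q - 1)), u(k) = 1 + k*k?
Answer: 11236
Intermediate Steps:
u(k) = 1 + k**2
E(Q, f) = 1 + Q + (1 - Q)**2 (E(Q, f) = Q + (1 + ((2 - 3)*(Q - 1))**2) = Q + (1 + (-(-1 + Q))**2) = Q + (1 + (1 - Q)**2) = 1 + Q + (1 - Q)**2)
(-3*(-16) + E(8, -1))**2 = (-3*(-16) + (2 + 8**2 - 1*8))**2 = (48 + (2 + 64 - 8))**2 = (48 + 58)**2 = 106**2 = 11236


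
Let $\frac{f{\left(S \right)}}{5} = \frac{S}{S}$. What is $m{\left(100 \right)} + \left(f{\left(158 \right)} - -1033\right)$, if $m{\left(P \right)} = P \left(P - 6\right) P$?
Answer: $941038$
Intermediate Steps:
$f{\left(S \right)} = 5$ ($f{\left(S \right)} = 5 \frac{S}{S} = 5 \cdot 1 = 5$)
$m{\left(P \right)} = P^{2} \left(-6 + P\right)$ ($m{\left(P \right)} = P \left(-6 + P\right) P = P^{2} \left(-6 + P\right)$)
$m{\left(100 \right)} + \left(f{\left(158 \right)} - -1033\right) = 100^{2} \left(-6 + 100\right) + \left(5 - -1033\right) = 10000 \cdot 94 + \left(5 + 1033\right) = 940000 + 1038 = 941038$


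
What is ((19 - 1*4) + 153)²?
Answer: 28224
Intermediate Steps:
((19 - 1*4) + 153)² = ((19 - 4) + 153)² = (15 + 153)² = 168² = 28224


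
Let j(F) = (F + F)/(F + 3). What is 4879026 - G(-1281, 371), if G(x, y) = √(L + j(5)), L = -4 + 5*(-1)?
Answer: 4879026 - I*√31/2 ≈ 4.879e+6 - 2.7839*I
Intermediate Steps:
L = -9 (L = -4 - 5 = -9)
j(F) = 2*F/(3 + F) (j(F) = (2*F)/(3 + F) = 2*F/(3 + F))
G(x, y) = I*√31/2 (G(x, y) = √(-9 + 2*5/(3 + 5)) = √(-9 + 2*5/8) = √(-9 + 2*5*(⅛)) = √(-9 + 5/4) = √(-31/4) = I*√31/2)
4879026 - G(-1281, 371) = 4879026 - I*√31/2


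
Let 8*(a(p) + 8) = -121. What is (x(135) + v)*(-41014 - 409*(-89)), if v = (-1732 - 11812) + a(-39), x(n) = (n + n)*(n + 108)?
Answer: -1920590259/8 ≈ -2.4007e+8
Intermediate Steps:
a(p) = -185/8 (a(p) = -8 + (⅛)*(-121) = -8 - 121/8 = -185/8)
x(n) = 2*n*(108 + n) (x(n) = (2*n)*(108 + n) = 2*n*(108 + n))
v = -108537/8 (v = (-1732 - 11812) - 185/8 = -13544 - 185/8 = -108537/8 ≈ -13567.)
(x(135) + v)*(-41014 - 409*(-89)) = (2*135*(108 + 135) - 108537/8)*(-41014 - 409*(-89)) = (2*135*243 - 108537/8)*(-41014 + 36401) = (65610 - 108537/8)*(-4613) = (416343/8)*(-4613) = -1920590259/8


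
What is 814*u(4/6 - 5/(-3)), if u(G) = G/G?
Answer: 814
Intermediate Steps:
u(G) = 1
814*u(4/6 - 5/(-3)) = 814*1 = 814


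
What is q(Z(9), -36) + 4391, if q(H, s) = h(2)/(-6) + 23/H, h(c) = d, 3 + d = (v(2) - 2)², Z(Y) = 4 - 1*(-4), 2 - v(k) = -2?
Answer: 105449/24 ≈ 4393.7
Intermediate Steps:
v(k) = 4 (v(k) = 2 - 1*(-2) = 2 + 2 = 4)
Z(Y) = 8 (Z(Y) = 4 + 4 = 8)
d = 1 (d = -3 + (4 - 2)² = -3 + 2² = -3 + 4 = 1)
h(c) = 1
q(H, s) = -⅙ + 23/H (q(H, s) = 1/(-6) + 23/H = 1*(-⅙) + 23/H = -⅙ + 23/H)
q(Z(9), -36) + 4391 = (⅙)*(138 - 1*8)/8 + 4391 = (⅙)*(⅛)*(138 - 8) + 4391 = (⅙)*(⅛)*130 + 4391 = 65/24 + 4391 = 105449/24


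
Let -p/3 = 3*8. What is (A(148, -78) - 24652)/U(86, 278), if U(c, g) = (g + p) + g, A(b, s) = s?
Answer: -12365/242 ≈ -51.095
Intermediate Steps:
p = -72 (p = -9*8 = -3*24 = -72)
U(c, g) = -72 + 2*g (U(c, g) = (g - 72) + g = (-72 + g) + g = -72 + 2*g)
(A(148, -78) - 24652)/U(86, 278) = (-78 - 24652)/(-72 + 2*278) = -24730/(-72 + 556) = -24730/484 = -24730*1/484 = -12365/242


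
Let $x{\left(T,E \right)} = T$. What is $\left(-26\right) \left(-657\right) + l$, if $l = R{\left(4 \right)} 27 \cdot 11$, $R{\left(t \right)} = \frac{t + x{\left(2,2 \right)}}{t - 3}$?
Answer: $18864$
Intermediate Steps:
$R{\left(t \right)} = \frac{2 + t}{-3 + t}$ ($R{\left(t \right)} = \frac{t + 2}{t - 3} = \frac{2 + t}{-3 + t}$)
$l = 1782$ ($l = \frac{2 + 4}{-3 + 4} \cdot 27 \cdot 11 = 1^{-1} \cdot 6 \cdot 27 \cdot 11 = 1 \cdot 6 \cdot 27 \cdot 11 = 6 \cdot 27 \cdot 11 = 162 \cdot 11 = 1782$)
$\left(-26\right) \left(-657\right) + l = \left(-26\right) \left(-657\right) + 1782 = 17082 + 1782 = 18864$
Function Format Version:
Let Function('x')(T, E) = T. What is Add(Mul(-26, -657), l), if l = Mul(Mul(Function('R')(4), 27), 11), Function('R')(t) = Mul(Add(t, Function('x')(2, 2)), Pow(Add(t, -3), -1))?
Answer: 18864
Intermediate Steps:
Function('R')(t) = Mul(Pow(Add(-3, t), -1), Add(2, t)) (Function('R')(t) = Mul(Add(t, 2), Pow(Add(t, -3), -1)) = Mul(Add(2, t), Pow(Add(-3, t), -1)) = Mul(Pow(Add(-3, t), -1), Add(2, t)))
l = 1782 (l = Mul(Mul(Mul(Pow(Add(-3, 4), -1), Add(2, 4)), 27), 11) = Mul(Mul(Mul(Pow(1, -1), 6), 27), 11) = Mul(Mul(Mul(1, 6), 27), 11) = Mul(Mul(6, 27), 11) = Mul(162, 11) = 1782)
Add(Mul(-26, -657), l) = Add(Mul(-26, -657), 1782) = Add(17082, 1782) = 18864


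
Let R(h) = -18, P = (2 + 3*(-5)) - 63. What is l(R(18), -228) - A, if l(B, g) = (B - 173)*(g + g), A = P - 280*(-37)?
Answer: 76812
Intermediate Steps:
P = -76 (P = (2 - 15) - 63 = -13 - 63 = -76)
A = 10284 (A = -76 - 280*(-37) = -76 + 10360 = 10284)
l(B, g) = 2*g*(-173 + B) (l(B, g) = (-173 + B)*(2*g) = 2*g*(-173 + B))
l(R(18), -228) - A = 2*(-228)*(-173 - 18) - 1*10284 = 2*(-228)*(-191) - 10284 = 87096 - 10284 = 76812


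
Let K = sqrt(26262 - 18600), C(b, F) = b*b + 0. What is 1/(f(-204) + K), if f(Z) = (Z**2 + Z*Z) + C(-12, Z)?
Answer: 13896/1158591619 - sqrt(7662)/6951549714 ≈ 1.1981e-5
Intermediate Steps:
C(b, F) = b**2 (C(b, F) = b**2 + 0 = b**2)
f(Z) = 144 + 2*Z**2 (f(Z) = (Z**2 + Z*Z) + (-12)**2 = (Z**2 + Z**2) + 144 = 2*Z**2 + 144 = 144 + 2*Z**2)
K = sqrt(7662) ≈ 87.533
1/(f(-204) + K) = 1/((144 + 2*(-204)**2) + sqrt(7662)) = 1/((144 + 2*41616) + sqrt(7662)) = 1/((144 + 83232) + sqrt(7662)) = 1/(83376 + sqrt(7662))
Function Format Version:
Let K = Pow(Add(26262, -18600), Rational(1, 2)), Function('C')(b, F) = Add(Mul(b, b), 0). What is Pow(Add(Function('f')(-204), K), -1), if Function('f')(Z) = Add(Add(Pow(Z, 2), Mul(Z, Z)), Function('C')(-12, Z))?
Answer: Add(Rational(13896, 1158591619), Mul(Rational(-1, 6951549714), Pow(7662, Rational(1, 2)))) ≈ 1.1981e-5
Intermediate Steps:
Function('C')(b, F) = Pow(b, 2) (Function('C')(b, F) = Add(Pow(b, 2), 0) = Pow(b, 2))
Function('f')(Z) = Add(144, Mul(2, Pow(Z, 2))) (Function('f')(Z) = Add(Add(Pow(Z, 2), Mul(Z, Z)), Pow(-12, 2)) = Add(Add(Pow(Z, 2), Pow(Z, 2)), 144) = Add(Mul(2, Pow(Z, 2)), 144) = Add(144, Mul(2, Pow(Z, 2))))
K = Pow(7662, Rational(1, 2)) ≈ 87.533
Pow(Add(Function('f')(-204), K), -1) = Pow(Add(Add(144, Mul(2, Pow(-204, 2))), Pow(7662, Rational(1, 2))), -1) = Pow(Add(Add(144, Mul(2, 41616)), Pow(7662, Rational(1, 2))), -1) = Pow(Add(Add(144, 83232), Pow(7662, Rational(1, 2))), -1) = Pow(Add(83376, Pow(7662, Rational(1, 2))), -1)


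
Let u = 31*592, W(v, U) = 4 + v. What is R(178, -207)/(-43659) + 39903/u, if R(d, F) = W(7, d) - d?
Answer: 1745189861/801229968 ≈ 2.1781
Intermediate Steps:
R(d, F) = 11 - d (R(d, F) = (4 + 7) - d = 11 - d)
u = 18352
R(178, -207)/(-43659) + 39903/u = (11 - 1*178)/(-43659) + 39903/18352 = (11 - 178)*(-1/43659) + 39903*(1/18352) = -167*(-1/43659) + 39903/18352 = 167/43659 + 39903/18352 = 1745189861/801229968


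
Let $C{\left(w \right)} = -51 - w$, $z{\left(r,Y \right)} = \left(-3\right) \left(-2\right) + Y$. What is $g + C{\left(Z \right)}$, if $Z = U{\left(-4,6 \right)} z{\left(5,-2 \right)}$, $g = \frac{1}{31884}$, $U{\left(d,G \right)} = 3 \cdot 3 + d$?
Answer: $- \frac{2263763}{31884} \approx -71.0$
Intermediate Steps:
$U{\left(d,G \right)} = 9 + d$
$z{\left(r,Y \right)} = 6 + Y$
$g = \frac{1}{31884} \approx 3.1364 \cdot 10^{-5}$
$Z = 20$ ($Z = \left(9 - 4\right) \left(6 - 2\right) = 5 \cdot 4 = 20$)
$g + C{\left(Z \right)} = \frac{1}{31884} - 71 = - \frac{2263763}{31884}$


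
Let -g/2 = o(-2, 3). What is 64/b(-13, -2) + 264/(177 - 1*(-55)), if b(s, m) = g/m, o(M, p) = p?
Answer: 1955/87 ≈ 22.471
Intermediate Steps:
g = -6 (g = -2*3 = -6)
b(s, m) = -6/m
64/b(-13, -2) + 264/(177 - 1*(-55)) = 64/((-6/(-2))) + 264/(177 - 1*(-55)) = 64/((-6*(-½))) + 264/(177 + 55) = 64/3 + 264/232 = 64*(⅓) + 264*(1/232) = 64/3 + 33/29 = 1955/87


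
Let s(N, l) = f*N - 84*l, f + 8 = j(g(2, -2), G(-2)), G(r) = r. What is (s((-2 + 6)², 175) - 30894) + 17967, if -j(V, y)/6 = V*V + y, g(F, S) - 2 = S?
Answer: -27563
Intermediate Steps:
g(F, S) = 2 + S
j(V, y) = -6*y - 6*V² (j(V, y) = -6*(V*V + y) = -6*(V² + y) = -6*(y + V²) = -6*y - 6*V²)
f = 4 (f = -8 + (-6*(-2) - 6*(2 - 2)²) = -8 + (12 - 6*0²) = -8 + (12 - 6*0) = -8 + (12 + 0) = -8 + 12 = 4)
s(N, l) = -84*l + 4*N (s(N, l) = 4*N - 84*l = -84*l + 4*N)
(s((-2 + 6)², 175) - 30894) + 17967 = ((-84*175 + 4*(-2 + 6)²) - 30894) + 17967 = ((-14700 + 4*4²) - 30894) + 17967 = ((-14700 + 4*16) - 30894) + 17967 = ((-14700 + 64) - 30894) + 17967 = (-14636 - 30894) + 17967 = -45530 + 17967 = -27563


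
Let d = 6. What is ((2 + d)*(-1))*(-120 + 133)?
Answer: -104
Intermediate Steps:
((2 + d)*(-1))*(-120 + 133) = ((2 + 6)*(-1))*(-120 + 133) = (8*(-1))*13 = -8*13 = -104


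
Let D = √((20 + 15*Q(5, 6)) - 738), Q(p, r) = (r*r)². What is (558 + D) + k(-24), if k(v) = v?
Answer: 534 + √18722 ≈ 670.83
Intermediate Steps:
Q(p, r) = r⁴ (Q(p, r) = (r²)² = r⁴)
D = √18722 (D = √((20 + 15*6⁴) - 738) = √((20 + 15*1296) - 738) = √((20 + 19440) - 738) = √(19460 - 738) = √18722 ≈ 136.83)
(558 + D) + k(-24) = (558 + √18722) - 24 = 534 + √18722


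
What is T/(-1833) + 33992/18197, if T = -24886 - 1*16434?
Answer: 814207376/33355101 ≈ 24.410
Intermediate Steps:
T = -41320 (T = -24886 - 16434 = -41320)
T/(-1833) + 33992/18197 = -41320/(-1833) + 33992/18197 = -41320*(-1/1833) + 33992*(1/18197) = 41320/1833 + 33992/18197 = 814207376/33355101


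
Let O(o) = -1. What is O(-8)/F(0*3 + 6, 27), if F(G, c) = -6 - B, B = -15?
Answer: -⅑ ≈ -0.11111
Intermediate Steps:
F(G, c) = 9 (F(G, c) = -6 - 1*(-15) = -6 + 15 = 9)
O(-8)/F(0*3 + 6, 27) = -1/9 = -1*⅑ = -⅑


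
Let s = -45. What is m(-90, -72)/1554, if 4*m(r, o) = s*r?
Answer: 675/1036 ≈ 0.65154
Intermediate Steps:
m(r, o) = -45*r/4 (m(r, o) = (-45*r)/4 = -45*r/4)
m(-90, -72)/1554 = -45/4*(-90)/1554 = (2025/2)*(1/1554) = 675/1036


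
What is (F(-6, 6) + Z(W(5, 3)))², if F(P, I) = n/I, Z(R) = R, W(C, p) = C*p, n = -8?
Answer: 1681/9 ≈ 186.78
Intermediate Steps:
F(P, I) = -8/I
(F(-6, 6) + Z(W(5, 3)))² = (-8/6 + 5*3)² = (-8*⅙ + 15)² = (-4/3 + 15)² = (41/3)² = 1681/9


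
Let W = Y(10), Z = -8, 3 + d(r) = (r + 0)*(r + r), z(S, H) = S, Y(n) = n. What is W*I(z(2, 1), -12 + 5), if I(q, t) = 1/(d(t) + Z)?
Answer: 10/87 ≈ 0.11494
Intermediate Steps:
d(r) = -3 + 2*r**2 (d(r) = -3 + (r + 0)*(r + r) = -3 + r*(2*r) = -3 + 2*r**2)
I(q, t) = 1/(-11 + 2*t**2) (I(q, t) = 1/((-3 + 2*t**2) - 8) = 1/(-11 + 2*t**2))
W = 10
W*I(z(2, 1), -12 + 5) = 10/(-11 + 2*(-12 + 5)**2) = 10/(-11 + 2*(-7)**2) = 10/(-11 + 2*49) = 10/(-11 + 98) = 10/87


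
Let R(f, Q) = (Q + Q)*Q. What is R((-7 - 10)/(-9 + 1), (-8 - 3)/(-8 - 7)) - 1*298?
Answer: -66808/225 ≈ -296.92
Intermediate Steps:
R(f, Q) = 2*Q² (R(f, Q) = (2*Q)*Q = 2*Q²)
R((-7 - 10)/(-9 + 1), (-8 - 3)/(-8 - 7)) - 1*298 = 2*((-8 - 3)/(-8 - 7))² - 1*298 = 2*(-11/(-15))² - 298 = 2*(-11*(-1/15))² - 298 = 2*(11/15)² - 298 = 2*(121/225) - 298 = 242/225 - 298 = -66808/225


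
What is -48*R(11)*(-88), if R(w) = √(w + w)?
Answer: 4224*√22 ≈ 19812.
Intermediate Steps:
R(w) = √2*√w (R(w) = √(2*w) = √2*√w)
-48*R(11)*(-88) = -48*√2*√11*(-88) = -48*√22*(-88) = 4224*√22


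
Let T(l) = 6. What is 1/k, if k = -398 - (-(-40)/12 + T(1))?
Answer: -3/1222 ≈ -0.0024550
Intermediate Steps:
k = -1222/3 (k = -398 - (-(-40)/12 + 6) = -398 - (-4*(-⅚) + 6) = -398 - (10/3 + 6) = -398 - 1*28/3 = -398 - 28/3 = -1222/3 ≈ -407.33)
1/k = 1/(-1222/3) = -3/1222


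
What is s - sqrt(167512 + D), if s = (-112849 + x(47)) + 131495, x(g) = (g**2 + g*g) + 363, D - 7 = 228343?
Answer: 23427 - sqrt(395862) ≈ 22798.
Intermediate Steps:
D = 228350 (D = 7 + 228343 = 228350)
x(g) = 363 + 2*g**2 (x(g) = (g**2 + g**2) + 363 = 2*g**2 + 363 = 363 + 2*g**2)
s = 23427 (s = (-112849 + (363 + 2*47**2)) + 131495 = (-112849 + (363 + 2*2209)) + 131495 = (-112849 + (363 + 4418)) + 131495 = (-112849 + 4781) + 131495 = -108068 + 131495 = 23427)
s - sqrt(167512 + D) = 23427 - sqrt(167512 + 228350) = 23427 - sqrt(395862)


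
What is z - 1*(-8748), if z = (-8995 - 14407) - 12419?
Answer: -27073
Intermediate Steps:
z = -35821 (z = -23402 - 12419 = -35821)
z - 1*(-8748) = -35821 - 1*(-8748) = -35821 + 8748 = -27073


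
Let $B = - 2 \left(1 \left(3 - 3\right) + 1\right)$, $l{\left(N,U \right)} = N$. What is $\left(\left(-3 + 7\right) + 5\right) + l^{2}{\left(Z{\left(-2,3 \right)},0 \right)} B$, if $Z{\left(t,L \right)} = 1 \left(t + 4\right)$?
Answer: $1$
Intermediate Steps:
$Z{\left(t,L \right)} = 4 + t$ ($Z{\left(t,L \right)} = 1 \left(4 + t\right) = 4 + t$)
$B = -2$ ($B = - 2 \left(1 \cdot 0 + 1\right) = - 2 \left(0 + 1\right) = \left(-2\right) 1 = -2$)
$\left(\left(-3 + 7\right) + 5\right) + l^{2}{\left(Z{\left(-2,3 \right)},0 \right)} B = \left(\left(-3 + 7\right) + 5\right) + \left(4 - 2\right)^{2} \left(-2\right) = \left(4 + 5\right) + 2^{2} \left(-2\right) = 9 + 4 \left(-2\right) = 9 - 8 = 1$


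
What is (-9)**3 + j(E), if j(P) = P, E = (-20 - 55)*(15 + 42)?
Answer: -5004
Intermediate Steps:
E = -4275 (E = -75*57 = -4275)
(-9)**3 + j(E) = (-9)**3 - 4275 = -729 - 4275 = -5004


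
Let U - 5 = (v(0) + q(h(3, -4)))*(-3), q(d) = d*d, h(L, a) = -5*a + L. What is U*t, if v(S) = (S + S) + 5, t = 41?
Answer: -65477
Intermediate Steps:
h(L, a) = L - 5*a
q(d) = d²
v(S) = 5 + 2*S (v(S) = 2*S + 5 = 5 + 2*S)
U = -1597 (U = 5 + ((5 + 2*0) + (3 - 5*(-4))²)*(-3) = 5 + ((5 + 0) + (3 + 20)²)*(-3) = 5 + (5 + 23²)*(-3) = 5 + (5 + 529)*(-3) = 5 + 534*(-3) = 5 - 1602 = -1597)
U*t = -1597*41 = -65477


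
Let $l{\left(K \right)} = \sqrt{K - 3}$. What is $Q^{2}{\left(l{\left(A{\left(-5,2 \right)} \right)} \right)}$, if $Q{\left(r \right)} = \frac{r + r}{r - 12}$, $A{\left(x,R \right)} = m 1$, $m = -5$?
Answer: $- \frac{8}{\left(6 - i \sqrt{2}\right)^{2}} \approx -0.18837 - 0.09402 i$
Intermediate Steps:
$A{\left(x,R \right)} = -5$ ($A{\left(x,R \right)} = \left(-5\right) 1 = -5$)
$l{\left(K \right)} = \sqrt{-3 + K}$
$Q{\left(r \right)} = \frac{2 r}{-12 + r}$
$Q^{2}{\left(l{\left(A{\left(-5,2 \right)} \right)} \right)} = \left(\frac{2 \sqrt{-3 - 5}}{-12 + \sqrt{-3 - 5}}\right)^{2} = \left(\frac{2 \sqrt{-8}}{-12 + \sqrt{-8}}\right)^{2} = \left(\frac{2 \cdot 2 i \sqrt{2}}{-12 + 2 i \sqrt{2}}\right)^{2} = \left(\frac{4 i \sqrt{2}}{-12 + 2 i \sqrt{2}}\right)^{2} = - \frac{32}{\left(-12 + 2 i \sqrt{2}\right)^{2}}$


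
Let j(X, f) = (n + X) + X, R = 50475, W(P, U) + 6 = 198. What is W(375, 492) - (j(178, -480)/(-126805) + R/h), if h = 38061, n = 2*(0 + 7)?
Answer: 61351201357/321755007 ≈ 190.68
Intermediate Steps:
n = 14 (n = 2*7 = 14)
W(P, U) = 192 (W(P, U) = -6 + 198 = 192)
j(X, f) = 14 + 2*X (j(X, f) = (14 + X) + X = 14 + 2*X)
W(375, 492) - (j(178, -480)/(-126805) + R/h) = 192 - ((14 + 2*178)/(-126805) + 50475/38061) = 192 - ((14 + 356)*(-1/126805) + 50475*(1/38061)) = 192 - (370*(-1/126805) + 16825/12687) = 192 - (-74/25361 + 16825/12687) = 192 - 1*425759987/321755007 = 192 - 425759987/321755007 = 61351201357/321755007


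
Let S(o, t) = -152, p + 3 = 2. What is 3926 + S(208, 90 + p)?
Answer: 3774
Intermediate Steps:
p = -1 (p = -3 + 2 = -1)
3926 + S(208, 90 + p) = 3926 - 152 = 3774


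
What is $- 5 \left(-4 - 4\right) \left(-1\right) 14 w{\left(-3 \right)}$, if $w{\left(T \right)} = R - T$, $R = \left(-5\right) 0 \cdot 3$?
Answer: $-1680$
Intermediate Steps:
$R = 0$ ($R = 0 \cdot 3 = 0$)
$w{\left(T \right)} = - T$ ($w{\left(T \right)} = 0 - T = - T$)
$- 5 \left(-4 - 4\right) \left(-1\right) 14 w{\left(-3 \right)} = - 5 \left(-4 - 4\right) \left(-1\right) 14 \left(\left(-1\right) \left(-3\right)\right) = \left(-5\right) \left(-8\right) \left(-1\right) 14 \cdot 3 = 40 \left(-1\right) 14 \cdot 3 = \left(-40\right) 14 \cdot 3 = \left(-560\right) 3 = -1680$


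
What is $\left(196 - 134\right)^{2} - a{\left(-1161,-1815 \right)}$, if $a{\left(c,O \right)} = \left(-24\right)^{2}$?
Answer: $3268$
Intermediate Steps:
$a{\left(c,O \right)} = 576$
$\left(196 - 134\right)^{2} - a{\left(-1161,-1815 \right)} = \left(196 - 134\right)^{2} - 576 = 62^{2} - 576 = 3844 - 576 = 3268$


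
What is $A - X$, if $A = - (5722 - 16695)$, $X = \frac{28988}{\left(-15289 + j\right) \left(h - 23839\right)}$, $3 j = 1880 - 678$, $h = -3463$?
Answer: $\frac{6690478529813}{609721915} \approx 10973.0$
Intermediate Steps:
$j = \frac{1202}{3}$ ($j = \frac{1880 - 678}{3} = \frac{1}{3} \cdot 1202 = \frac{1202}{3} \approx 400.67$)
$X = \frac{43482}{609721915}$ ($X = \frac{28988}{\left(-15289 + \frac{1202}{3}\right) \left(-3463 - 23839\right)} = \frac{28988}{\left(- \frac{44665}{3}\right) \left(-27302\right)} = \frac{28988}{\frac{1219443830}{3}} = 28988 \cdot \frac{3}{1219443830} = \frac{43482}{609721915} \approx 7.1315 \cdot 10^{-5}$)
$A = 10973$ ($A = - (5722 - 16695) = \left(-1\right) \left(-10973\right) = 10973$)
$A - X = 10973 - \frac{43482}{609721915} = \frac{6690478529813}{609721915}$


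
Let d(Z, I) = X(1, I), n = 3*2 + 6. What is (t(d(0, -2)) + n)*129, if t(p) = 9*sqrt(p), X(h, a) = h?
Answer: 2709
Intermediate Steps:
n = 12 (n = 6 + 6 = 12)
d(Z, I) = 1
(t(d(0, -2)) + n)*129 = (9*sqrt(1) + 12)*129 = (9*1 + 12)*129 = (9 + 12)*129 = 21*129 = 2709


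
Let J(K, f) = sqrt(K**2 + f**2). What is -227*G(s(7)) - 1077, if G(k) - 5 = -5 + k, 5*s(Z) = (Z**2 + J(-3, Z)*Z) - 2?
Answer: -16054/5 - 1589*sqrt(58)/5 ≈ -5631.1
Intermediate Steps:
s(Z) = -2/5 + Z**2/5 + Z*sqrt(9 + Z**2)/5 (s(Z) = ((Z**2 + sqrt((-3)**2 + Z**2)*Z) - 2)/5 = ((Z**2 + sqrt(9 + Z**2)*Z) - 2)/5 = ((Z**2 + Z*sqrt(9 + Z**2)) - 2)/5 = (-2 + Z**2 + Z*sqrt(9 + Z**2))/5 = -2/5 + Z**2/5 + Z*sqrt(9 + Z**2)/5)
G(k) = k (G(k) = 5 + (-5 + k) = k)
-227*G(s(7)) - 1077 = -227*(-2/5 + (1/5)*7**2 + (1/5)*7*sqrt(9 + 7**2)) - 1077 = -227*(-2/5 + (1/5)*49 + (1/5)*7*sqrt(9 + 49)) - 1077 = -227*(-2/5 + 49/5 + (1/5)*7*sqrt(58)) - 1077 = -227*(-2/5 + 49/5 + 7*sqrt(58)/5) - 1077 = -227*(47/5 + 7*sqrt(58)/5) - 1077 = (-10669/5 - 1589*sqrt(58)/5) - 1077 = -16054/5 - 1589*sqrt(58)/5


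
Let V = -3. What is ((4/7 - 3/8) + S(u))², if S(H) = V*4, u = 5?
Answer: 436921/3136 ≈ 139.32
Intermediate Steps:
S(H) = -12 (S(H) = -3*4 = -12)
((4/7 - 3/8) + S(u))² = ((4/7 - 3/8) - 12)² = (11/56 - 12)² = (-661/56)² = 436921/3136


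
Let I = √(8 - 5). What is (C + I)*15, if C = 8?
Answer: 120 + 15*√3 ≈ 145.98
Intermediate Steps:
I = √3 ≈ 1.7320
(C + I)*15 = (8 + √3)*15 = 120 + 15*√3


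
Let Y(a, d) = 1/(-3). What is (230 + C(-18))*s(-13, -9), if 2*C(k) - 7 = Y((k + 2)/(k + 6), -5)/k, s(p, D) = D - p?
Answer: 25219/27 ≈ 934.04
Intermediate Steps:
Y(a, d) = -⅓
C(k) = 7/2 - 1/(6*k) (C(k) = 7/2 + (-1/(3*k))/2 = 7/2 - 1/(6*k))
(230 + C(-18))*s(-13, -9) = (230 + (⅙)*(-1 + 21*(-18))/(-18))*(-9 - 1*(-13)) = (230 + (⅙)*(-1/18)*(-1 - 378))*(-9 + 13) = (230 + (⅙)*(-1/18)*(-379))*4 = (230 + 379/108)*4 = (25219/108)*4 = 25219/27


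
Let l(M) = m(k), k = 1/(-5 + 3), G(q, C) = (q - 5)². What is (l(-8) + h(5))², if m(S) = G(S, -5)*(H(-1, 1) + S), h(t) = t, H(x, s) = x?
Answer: 104329/64 ≈ 1630.1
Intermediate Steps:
G(q, C) = (-5 + q)²
k = -½ (k = 1/(-2) = -½ ≈ -0.50000)
m(S) = (-5 + S)²*(-1 + S)
l(M) = -363/8 (l(M) = (-5 - ½)²*(-1 - ½) = (-11/2)²*(-3/2) = (121/4)*(-3/2) = -363/8)
(l(-8) + h(5))² = (-363/8 + 5)² = (-323/8)² = 104329/64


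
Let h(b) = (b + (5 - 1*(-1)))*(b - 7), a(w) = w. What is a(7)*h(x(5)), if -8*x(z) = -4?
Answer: -1183/4 ≈ -295.75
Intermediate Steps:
x(z) = ½ (x(z) = -⅛*(-4) = ½)
h(b) = (-7 + b)*(6 + b) (h(b) = (b + (5 + 1))*(-7 + b) = (b + 6)*(-7 + b) = (6 + b)*(-7 + b) = (-7 + b)*(6 + b))
a(7)*h(x(5)) = 7*(-42 + (½)² - 1*½) = 7*(-42 + ¼ - ½) = 7*(-169/4) = -1183/4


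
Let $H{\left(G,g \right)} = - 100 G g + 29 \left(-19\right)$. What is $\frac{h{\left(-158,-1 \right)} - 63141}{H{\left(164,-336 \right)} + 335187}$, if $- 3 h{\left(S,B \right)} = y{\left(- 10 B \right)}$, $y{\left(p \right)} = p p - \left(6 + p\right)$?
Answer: $- \frac{63169}{5845036} \approx -0.010807$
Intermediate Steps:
$y{\left(p \right)} = -6 + p^{2} - p$ ($y{\left(p \right)} = p^{2} - \left(6 + p\right) = -6 + p^{2} - p$)
$h{\left(S,B \right)} = 2 - \frac{100 B^{2}}{3} - \frac{10 B}{3}$ ($h{\left(S,B \right)} = - \frac{-6 + \left(- 10 B\right)^{2} - - 10 B}{3} = - \frac{-6 + 100 B^{2} + 10 B}{3} = - \frac{-6 + 10 B + 100 B^{2}}{3} = 2 - \frac{100 B^{2}}{3} - \frac{10 B}{3}$)
$H{\left(G,g \right)} = -551 - 100 G g$ ($H{\left(G,g \right)} = - 100 G g - 551 = -551 - 100 G g$)
$\frac{h{\left(-158,-1 \right)} - 63141}{H{\left(164,-336 \right)} + 335187} = \frac{\left(2 - \frac{100 \left(-1\right)^{2}}{3} - - \frac{10}{3}\right) - 63141}{\left(-551 - 16400 \left(-336\right)\right) + 335187} = \frac{\left(2 - \frac{100}{3} + \frac{10}{3}\right) - 63141}{\left(-551 + 5510400\right) + 335187} = \frac{\left(2 - \frac{100}{3} + \frac{10}{3}\right) - 63141}{5509849 + 335187} = \frac{-28 - 63141}{5845036} = \left(-63169\right) \frac{1}{5845036} = - \frac{63169}{5845036}$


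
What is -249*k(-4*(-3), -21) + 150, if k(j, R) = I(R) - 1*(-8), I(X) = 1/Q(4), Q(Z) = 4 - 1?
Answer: -1925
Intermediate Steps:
Q(Z) = 3
I(X) = 1/3
k(j, R) = 25/3 (k(j, R) = 1/3 - 1*(-8) = 1/3 + 8 = 25/3)
-249*k(-4*(-3), -21) + 150 = -249*25/3 + 150 = -2075 + 150 = -1925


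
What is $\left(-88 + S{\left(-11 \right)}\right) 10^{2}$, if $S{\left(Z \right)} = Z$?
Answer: $-9900$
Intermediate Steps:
$\left(-88 + S{\left(-11 \right)}\right) 10^{2} = \left(-88 - 11\right) 10^{2} = \left(-99\right) 100 = -9900$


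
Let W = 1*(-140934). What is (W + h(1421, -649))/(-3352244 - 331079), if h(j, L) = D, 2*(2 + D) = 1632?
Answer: 140120/3683323 ≈ 0.038042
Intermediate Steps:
W = -140934
D = 814 (D = -2 + (½)*1632 = -2 + 816 = 814)
h(j, L) = 814
(W + h(1421, -649))/(-3352244 - 331079) = (-140934 + 814)/(-3352244 - 331079) = -140120/(-3683323) = -140120*(-1/3683323) = 140120/3683323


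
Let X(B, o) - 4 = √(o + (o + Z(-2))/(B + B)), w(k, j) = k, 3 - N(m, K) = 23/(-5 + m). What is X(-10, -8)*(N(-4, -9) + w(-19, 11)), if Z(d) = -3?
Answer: -484/9 - 121*I*√745/90 ≈ -53.778 - 36.696*I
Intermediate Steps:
N(m, K) = 3 - 23/(-5 + m)
X(B, o) = 4 + √(o + (-3 + o)/(2*B)) (X(B, o) = 4 + √(o + (o - 3)/(B + B)) = 4 + √(o + (-3 + o)/((2*B))) = 4 + √(o + (-3 + o)*(1/(2*B))) = 4 + √(o + (-3 + o)/(2*B)))
X(-10, -8)*(N(-4, -9) + w(-19, 11)) = (4 + √2*√((-3 - 8 + 2*(-10)*(-8))/(-10))/2)*((-38 + 3*(-4))/(-5 - 4) - 19) = (4 + √2*√(-(-3 - 8 + 160)/10)/2)*((-38 - 12)/(-9) - 19) = (4 + √2*√(-⅒*149)/2)*(-⅑*(-50) - 19) = (4 + √2*√(-149/10)/2)*(50/9 - 19) = (4 + √2*(I*√1490/10)/2)*(-121/9) = (4 + I*√745/10)*(-121/9) = -484/9 - 121*I*√745/90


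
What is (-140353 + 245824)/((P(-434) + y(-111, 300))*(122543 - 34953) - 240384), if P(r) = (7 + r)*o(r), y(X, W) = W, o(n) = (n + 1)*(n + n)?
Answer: -105471/14056889098304 ≈ -7.5032e-9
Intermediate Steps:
o(n) = 2*n*(1 + n) (o(n) = (1 + n)*(2*n) = 2*n*(1 + n))
P(r) = 2*r*(1 + r)*(7 + r) (P(r) = (7 + r)*(2*r*(1 + r)) = 2*r*(1 + r)*(7 + r))
(-140353 + 245824)/((P(-434) + y(-111, 300))*(122543 - 34953) - 240384) = (-140353 + 245824)/((2*(-434)*(1 - 434)*(7 - 434) + 300)*(122543 - 34953) - 240384) = 105471/((2*(-434)*(-433)*(-427) + 300)*87590 - 240384) = 105471/((-160485388 + 300)*87590 - 240384) = 105471/(-160485088*87590 - 240384) = 105471/(-14056888857920 - 240384) = 105471/(-14056889098304) = 105471*(-1/14056889098304) = -105471/14056889098304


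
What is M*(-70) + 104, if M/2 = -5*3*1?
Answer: 2204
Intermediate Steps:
M = -30 (M = 2*(-5*3*1) = 2*(-15*1) = 2*(-15) = -30)
M*(-70) + 104 = -30*(-70) + 104 = 2100 + 104 = 2204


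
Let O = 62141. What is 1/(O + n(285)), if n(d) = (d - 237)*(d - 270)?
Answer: 1/62861 ≈ 1.5908e-5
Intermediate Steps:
n(d) = (-270 + d)*(-237 + d) (n(d) = (-237 + d)*(-270 + d) = (-270 + d)*(-237 + d))
1/(O + n(285)) = 1/(62141 + (63990 + 285**2 - 507*285)) = 1/(62141 + (63990 + 81225 - 144495)) = 1/(62141 + 720) = 1/62861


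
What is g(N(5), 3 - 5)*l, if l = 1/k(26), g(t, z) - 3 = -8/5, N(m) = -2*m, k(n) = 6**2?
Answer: 7/180 ≈ 0.038889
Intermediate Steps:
k(n) = 36
g(t, z) = 7/5 (g(t, z) = 3 - 8/5 = 7/5)
l = 1/36 ≈ 0.027778
g(N(5), 3 - 5)*l = (7/5)*(1/36) = 7/180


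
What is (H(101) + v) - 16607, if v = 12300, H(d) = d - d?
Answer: -4307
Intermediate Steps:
H(d) = 0
(H(101) + v) - 16607 = (0 + 12300) - 16607 = 12300 - 16607 = -4307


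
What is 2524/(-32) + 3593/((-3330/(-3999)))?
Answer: 18807671/4440 ≈ 4236.0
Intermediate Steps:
2524/(-32) + 3593/((-3330/(-3999))) = 2524*(-1/32) + 3593/((-3330*(-1/3999))) = -631/8 + 3593/(1110/1333) = -631/8 + 3593*(1333/1110) = -631/8 + 4789469/1110 = 18807671/4440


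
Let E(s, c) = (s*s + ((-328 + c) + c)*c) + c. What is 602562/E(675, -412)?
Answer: 602562/929837 ≈ 0.64803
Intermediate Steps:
E(s, c) = c + s² + c*(-328 + 2*c) (E(s, c) = (s² + (-328 + 2*c)*c) + c = (s² + c*(-328 + 2*c)) + c = c + s² + c*(-328 + 2*c))
602562/E(675, -412) = 602562/(675² - 327*(-412) + 2*(-412)²) = 602562/(455625 + 134724 + 2*169744) = 602562/(455625 + 134724 + 339488) = 602562/929837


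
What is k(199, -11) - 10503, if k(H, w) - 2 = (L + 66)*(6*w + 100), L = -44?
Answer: -9753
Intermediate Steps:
k(H, w) = 2202 + 132*w (k(H, w) = 2 + (-44 + 66)*(6*w + 100) = 2 + 22*(100 + 6*w) = 2 + (2200 + 132*w) = 2202 + 132*w)
k(199, -11) - 10503 = (2202 + 132*(-11)) - 10503 = (2202 - 1452) - 10503 = 750 - 10503 = -9753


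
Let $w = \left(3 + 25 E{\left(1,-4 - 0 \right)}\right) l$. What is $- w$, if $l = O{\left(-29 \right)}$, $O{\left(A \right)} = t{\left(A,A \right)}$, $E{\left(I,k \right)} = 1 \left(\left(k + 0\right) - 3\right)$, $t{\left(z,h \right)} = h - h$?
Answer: $0$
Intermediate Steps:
$t{\left(z,h \right)} = 0$
$E{\left(I,k \right)} = -3 + k$ ($E{\left(I,k \right)} = 1 \left(k - 3\right) = 1 \left(-3 + k\right) = -3 + k$)
$O{\left(A \right)} = 0$
$l = 0$
$w = 0$ ($w = \left(3 + 25 \left(-3 - 4\right)\right) 0 = \left(3 + 25 \left(-7\right)\right) 0 = \left(3 - 175\right) 0 = \left(-172\right) 0 = 0$)
$- w = \left(-1\right) 0 = 0$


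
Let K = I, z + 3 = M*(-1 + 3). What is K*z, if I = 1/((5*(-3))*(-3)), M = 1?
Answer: -1/45 ≈ -0.022222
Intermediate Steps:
z = -1 (z = -3 + 1*(-1 + 3) = -3 + 1*2 = -3 + 2 = -1)
I = 1/45 (I = 1/(-15*(-3)) = 1/45 ≈ 0.022222)
K = 1/45 ≈ 0.022222
K*z = (1/45)*(-1) = -1/45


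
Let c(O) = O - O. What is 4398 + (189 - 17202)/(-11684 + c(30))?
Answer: 51403245/11684 ≈ 4399.5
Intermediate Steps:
c(O) = 0
4398 + (189 - 17202)/(-11684 + c(30)) = 4398 + (189 - 17202)/(-11684 + 0) = 4398 - 17013/(-11684) = 4398 - 17013*(-1/11684) = 4398 + 17013/11684 = 51403245/11684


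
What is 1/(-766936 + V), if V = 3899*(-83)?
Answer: -1/1090553 ≈ -9.1697e-7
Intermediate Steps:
V = -323617
1/(-766936 + V) = 1/(-766936 - 323617) = 1/(-1090553) = -1/1090553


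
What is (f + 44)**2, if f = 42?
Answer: 7396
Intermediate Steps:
(f + 44)**2 = (42 + 44)**2 = 86**2 = 7396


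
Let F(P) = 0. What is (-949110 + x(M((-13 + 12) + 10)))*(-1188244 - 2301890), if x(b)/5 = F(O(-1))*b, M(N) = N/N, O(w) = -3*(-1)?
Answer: 3312521080740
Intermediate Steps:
O(w) = 3
M(N) = 1
x(b) = 0 (x(b) = 5*(0*b) = 5*0 = 0)
(-949110 + x(M((-13 + 12) + 10)))*(-1188244 - 2301890) = (-949110 + 0)*(-1188244 - 2301890) = -949110*(-3490134) = 3312521080740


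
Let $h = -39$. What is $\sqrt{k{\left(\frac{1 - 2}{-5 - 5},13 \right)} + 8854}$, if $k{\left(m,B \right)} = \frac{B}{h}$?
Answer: $\frac{\sqrt{79683}}{3} \approx 94.094$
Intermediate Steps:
$k{\left(m,B \right)} = - \frac{B}{39}$ ($k{\left(m,B \right)} = \frac{B}{-39} = B \left(- \frac{1}{39}\right) = - \frac{B}{39}$)
$\sqrt{k{\left(\frac{1 - 2}{-5 - 5},13 \right)} + 8854} = \sqrt{\left(- \frac{1}{39}\right) 13 + 8854} = \sqrt{- \frac{1}{3} + 8854} = \sqrt{\frac{26561}{3}} = \frac{\sqrt{79683}}{3}$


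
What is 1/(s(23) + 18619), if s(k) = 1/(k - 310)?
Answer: 287/5343652 ≈ 5.3709e-5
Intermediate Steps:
s(k) = 1/(-310 + k)
1/(s(23) + 18619) = 1/(1/(-310 + 23) + 18619) = 1/(1/(-287) + 18619) = 1/(-1/287 + 18619) = 1/(5343652/287) = 287/5343652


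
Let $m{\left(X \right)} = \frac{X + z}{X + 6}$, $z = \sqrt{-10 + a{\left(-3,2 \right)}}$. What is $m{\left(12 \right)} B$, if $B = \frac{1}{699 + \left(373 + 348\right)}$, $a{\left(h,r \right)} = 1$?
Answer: $\frac{1}{2130} + \frac{i}{8520} \approx 0.00046948 + 0.00011737 i$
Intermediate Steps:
$z = 3 i$ ($z = \sqrt{-10 + 1} = \sqrt{-9} = 3 i \approx 3.0 i$)
$B = \frac{1}{1420}$ ($B = \frac{1}{699 + 721} = \frac{1}{1420} \approx 0.00070423$)
$m{\left(X \right)} = \frac{X + 3 i}{6 + X}$ ($m{\left(X \right)} = \frac{X + 3 i}{X + 6} = \frac{X + 3 i}{6 + X}$)
$m{\left(12 \right)} B = \frac{12 + 3 i}{6 + 12} \cdot \frac{1}{1420} = \frac{12 + 3 i}{18} \cdot \frac{1}{1420} = \left(\frac{2}{3} + \frac{i}{6}\right) \frac{1}{1420} = \frac{1}{2130} + \frac{i}{8520}$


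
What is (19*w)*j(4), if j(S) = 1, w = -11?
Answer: -209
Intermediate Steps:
(19*w)*j(4) = (19*(-11))*1 = -209*1 = -209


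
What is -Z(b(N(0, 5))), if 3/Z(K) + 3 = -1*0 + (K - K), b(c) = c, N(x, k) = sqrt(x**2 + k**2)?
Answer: 1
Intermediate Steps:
N(x, k) = sqrt(k**2 + x**2)
Z(K) = -1 (Z(K) = 3/(-3 + (-1*0 + (K - K))) = 3/(-3 + (0 + 0)) = 3/(-3 + 0) = 3/(-3) = 3*(-1/3) = -1)
-Z(b(N(0, 5))) = -1*(-1) = 1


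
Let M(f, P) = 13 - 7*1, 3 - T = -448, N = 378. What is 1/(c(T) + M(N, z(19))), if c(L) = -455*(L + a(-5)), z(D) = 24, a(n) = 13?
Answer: -1/211114 ≈ -4.7368e-6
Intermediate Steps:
T = 451 (T = 3 - 1*(-448) = 3 + 448 = 451)
M(f, P) = 6 (M(f, P) = 13 - 7 = 6)
c(L) = -5915 - 455*L (c(L) = -455*(L + 13) = -455*(13 + L) = -5915 - 455*L)
1/(c(T) + M(N, z(19))) = 1/((-5915 - 455*451) + 6) = 1/((-5915 - 205205) + 6) = 1/(-211120 + 6) = 1/(-211114) = -1/211114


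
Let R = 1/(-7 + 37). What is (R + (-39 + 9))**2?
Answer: 808201/900 ≈ 898.00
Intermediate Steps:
R = 1/30 ≈ 0.033333
(R + (-39 + 9))**2 = (1/30 + (-39 + 9))**2 = (1/30 - 30)**2 = (-899/30)**2 = 808201/900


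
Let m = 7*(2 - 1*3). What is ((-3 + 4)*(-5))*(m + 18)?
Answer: -55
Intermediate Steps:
m = -7 (m = 7*(2 - 3) = 7*(-1) = -7)
((-3 + 4)*(-5))*(m + 18) = ((-3 + 4)*(-5))*(-7 + 18) = (1*(-5))*11 = -5*11 = -55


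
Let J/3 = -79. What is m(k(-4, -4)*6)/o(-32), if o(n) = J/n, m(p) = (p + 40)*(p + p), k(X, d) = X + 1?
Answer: -8448/79 ≈ -106.94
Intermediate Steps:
J = -237 (J = 3*(-79) = -237)
k(X, d) = 1 + X
m(p) = 2*p*(40 + p) (m(p) = (40 + p)*(2*p) = 2*p*(40 + p))
o(n) = -237/n
m(k(-4, -4)*6)/o(-32) = (2*((1 - 4)*6)*(40 + (1 - 4)*6))/((-237/(-32))) = (2*(-3*6)*(40 - 3*6))/((-237*(-1/32))) = (2*(-18)*(40 - 18))/(237/32) = (2*(-18)*22)*(32/237) = -792*32/237 = -8448/79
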